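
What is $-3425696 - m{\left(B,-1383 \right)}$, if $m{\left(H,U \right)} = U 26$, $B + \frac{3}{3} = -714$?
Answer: $-3389738$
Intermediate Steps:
$B = -715$ ($B = -1 - 714 = -715$)
$m{\left(H,U \right)} = 26 U$
$-3425696 - m{\left(B,-1383 \right)} = -3425696 - 26 \left(-1383\right) = -3425696 - -35958 = -3425696 + 35958 = -3389738$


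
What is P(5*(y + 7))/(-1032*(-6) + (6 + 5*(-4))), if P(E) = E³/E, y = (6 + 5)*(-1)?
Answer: 200/3089 ≈ 0.064746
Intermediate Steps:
y = -11 (y = 11*(-1) = -11)
P(E) = E²
P(5*(y + 7))/(-1032*(-6) + (6 + 5*(-4))) = (5*(-11 + 7))²/(-1032*(-6) + (6 + 5*(-4))) = (5*(-4))²/(-129*(-48) + (6 - 20)) = (-20)²/(6192 - 14) = 400/6178 = 400*(1/6178) = 200/3089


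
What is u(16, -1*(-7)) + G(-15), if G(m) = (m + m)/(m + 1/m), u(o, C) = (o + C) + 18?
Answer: 4858/113 ≈ 42.991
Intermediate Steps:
u(o, C) = 18 + C + o (u(o, C) = (C + o) + 18 = 18 + C + o)
G(m) = 2*m/(m + 1/m) (G(m) = (2*m)/(m + 1/m) = 2*m/(m + 1/m))
u(16, -1*(-7)) + G(-15) = (18 - 1*(-7) + 16) + 2*(-15)**2/(1 + (-15)**2) = (18 + 7 + 16) + 2*225/(1 + 225) = 41 + 2*225/226 = 41 + 2*225*(1/226) = 41 + 225/113 = 4858/113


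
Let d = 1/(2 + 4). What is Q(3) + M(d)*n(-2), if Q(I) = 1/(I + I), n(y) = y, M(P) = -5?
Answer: 61/6 ≈ 10.167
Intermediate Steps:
d = 1/6 ≈ 0.16667
Q(I) = 1/(2*I)
Q(3) + M(d)*n(-2) = (1/2)/3 - 5*(-2) = (1/2)*(1/3) + 10 = 1/6 + 10 = 61/6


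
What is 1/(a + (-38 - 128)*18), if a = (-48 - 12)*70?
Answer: -1/7188 ≈ -0.00013912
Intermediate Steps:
a = -4200 (a = -60*70 = -4200)
1/(a + (-38 - 128)*18) = 1/(-4200 + (-38 - 128)*18) = 1/(-4200 - 166*18) = 1/(-4200 - 2988) = 1/(-7188) = -1/7188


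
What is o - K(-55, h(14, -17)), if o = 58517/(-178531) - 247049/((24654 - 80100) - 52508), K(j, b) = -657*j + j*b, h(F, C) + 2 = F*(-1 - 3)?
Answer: -68898024335159/1752103234 ≈ -39323.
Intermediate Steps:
h(F, C) = -2 - 4*F (h(F, C) = -2 + F*(-1 - 3) = -2 + F*(-4) = -2 - 4*F)
K(j, b) = -657*j + b*j
o = 3435341891/1752103234 (o = 58517*(-1/178531) - 247049/(-55446 - 52508) = -58517/178531 - 247049/(-107954) = -58517/178531 - 247049*(-1/107954) = -58517/178531 + 22459/9814 = 3435341891/1752103234 ≈ 1.9607)
o - K(-55, h(14, -17)) = 3435341891/1752103234 - (-55)*(-657 + (-2 - 4*14)) = 3435341891/1752103234 - (-55)*(-657 + (-2 - 56)) = 3435341891/1752103234 - (-55)*(-657 - 58) = 3435341891/1752103234 - (-55)*(-715) = 3435341891/1752103234 - 1*39325 = 3435341891/1752103234 - 39325 = -68898024335159/1752103234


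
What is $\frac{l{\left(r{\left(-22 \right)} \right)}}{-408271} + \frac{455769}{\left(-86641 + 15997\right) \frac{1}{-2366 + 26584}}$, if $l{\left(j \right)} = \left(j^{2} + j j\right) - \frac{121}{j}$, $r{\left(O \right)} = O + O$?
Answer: $- \frac{1502139829053607}{9613965508} \approx -1.5625 \cdot 10^{5}$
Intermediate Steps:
$r{\left(O \right)} = 2 O$
$l{\left(j \right)} = - \frac{121}{j} + 2 j^{2}$ ($l{\left(j \right)} = \left(j^{2} + j^{2}\right) - \frac{121}{j} = 2 j^{2} - \frac{121}{j} = - \frac{121}{j} + 2 j^{2}$)
$\frac{l{\left(r{\left(-22 \right)} \right)}}{-408271} + \frac{455769}{\left(-86641 + 15997\right) \frac{1}{-2366 + 26584}} = \frac{\frac{1}{2 \left(-22\right)} \left(-121 + 2 \left(2 \left(-22\right)\right)^{3}\right)}{-408271} + \frac{455769}{\left(-86641 + 15997\right) \frac{1}{-2366 + 26584}} = \frac{-121 + 2 \left(-44\right)^{3}}{-44} \left(- \frac{1}{408271}\right) + \frac{455769}{\left(-70644\right) \frac{1}{24218}} = - \frac{-121 + 2 \left(-85184\right)}{44} \left(- \frac{1}{408271}\right) + \frac{455769}{\left(-70644\right) \frac{1}{24218}} = - \frac{-121 - 170368}{44} \left(- \frac{1}{408271}\right) + \frac{455769}{- \frac{35322}{12109}} = \left(- \frac{1}{44}\right) \left(-170489\right) \left(- \frac{1}{408271}\right) + 455769 \left(- \frac{12109}{35322}\right) = \frac{15499}{4} \left(- \frac{1}{408271}\right) - \frac{1839635607}{11774} = - \frac{15499}{1633084} - \frac{1839635607}{11774} = - \frac{1502139829053607}{9613965508}$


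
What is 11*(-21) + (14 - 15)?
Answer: -232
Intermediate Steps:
11*(-21) + (14 - 15) = -231 - 1 = -232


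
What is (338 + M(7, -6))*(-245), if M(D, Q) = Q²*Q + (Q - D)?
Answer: -26705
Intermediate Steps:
M(D, Q) = Q + Q³ - D (M(D, Q) = Q³ + (Q - D) = Q + Q³ - D)
(338 + M(7, -6))*(-245) = (338 + (-6 + (-6)³ - 1*7))*(-245) = (338 + (-6 - 216 - 7))*(-245) = (338 - 229)*(-245) = 109*(-245) = -26705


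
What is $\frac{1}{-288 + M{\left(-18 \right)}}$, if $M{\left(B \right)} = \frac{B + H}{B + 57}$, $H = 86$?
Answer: $- \frac{39}{11164} \approx -0.0034934$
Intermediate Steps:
$M{\left(B \right)} = \frac{86 + B}{57 + B}$ ($M{\left(B \right)} = \frac{B + 86}{B + 57} = \frac{86 + B}{57 + B}$)
$\frac{1}{-288 + M{\left(-18 \right)}} = \frac{1}{-288 + \frac{86 - 18}{57 - 18}} = \frac{1}{-288 + \frac{1}{39} \cdot 68} = \frac{1}{-288 + \frac{68}{39}} = \frac{1}{- \frac{11164}{39}} = - \frac{39}{11164}$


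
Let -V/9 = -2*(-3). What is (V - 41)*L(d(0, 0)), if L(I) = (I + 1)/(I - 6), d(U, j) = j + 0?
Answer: 95/6 ≈ 15.833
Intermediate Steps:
V = -54 (V = -(-18)*(-3) = -9*6 = -54)
d(U, j) = j
L(I) = (1 + I)/(-6 + I)
(V - 41)*L(d(0, 0)) = (-54 - 41)*((1 + 0)/(-6 + 0)) = -95/(-6) = -(-95)/6 = -95*(-1/6) = 95/6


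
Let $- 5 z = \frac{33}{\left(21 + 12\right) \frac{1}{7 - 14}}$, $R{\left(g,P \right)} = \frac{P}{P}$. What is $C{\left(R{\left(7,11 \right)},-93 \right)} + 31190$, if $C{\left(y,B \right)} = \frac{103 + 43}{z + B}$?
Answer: $\frac{7142145}{229} \approx 31188.0$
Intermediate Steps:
$R{\left(g,P \right)} = 1$
$z = \frac{7}{5}$ ($z = - \frac{33 \frac{1}{\left(21 + 12\right) \frac{1}{7 - 14}}}{5} = - \frac{33 \frac{1}{33 \frac{1}{-7}}}{5} = - \frac{33 \frac{1}{33 \left(- \frac{1}{7}\right)}}{5} = - \frac{33 \frac{1}{- \frac{33}{7}}}{5} = - \frac{33 \left(- \frac{7}{33}\right)}{5} = \left(- \frac{1}{5}\right) \left(-7\right) = \frac{7}{5} \approx 1.4$)
$C{\left(y,B \right)} = \frac{146}{\frac{7}{5} + B}$ ($C{\left(y,B \right)} = \frac{103 + 43}{\frac{7}{5} + B} = \frac{146}{\frac{7}{5} + B}$)
$C{\left(R{\left(7,11 \right)},-93 \right)} + 31190 = \frac{730}{7 + 5 \left(-93\right)} + 31190 = \frac{730}{7 - 465} + 31190 = \frac{730}{-458} + 31190 = 730 \left(- \frac{1}{458}\right) + 31190 = - \frac{365}{229} + 31190 = \frac{7142145}{229}$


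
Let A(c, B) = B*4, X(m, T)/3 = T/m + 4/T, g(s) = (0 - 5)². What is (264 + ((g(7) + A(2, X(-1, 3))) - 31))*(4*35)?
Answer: 33320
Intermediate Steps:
g(s) = 25 (g(s) = (-5)² = 25)
X(m, T) = 12/T + 3*T/m (X(m, T) = 3*(T/m + 4/T) = 3*(4/T + T/m) = 12/T + 3*T/m)
A(c, B) = 4*B
(264 + ((g(7) + A(2, X(-1, 3))) - 31))*(4*35) = (264 + ((25 + 4*(12/3 + 3*3/(-1))) - 31))*(4*35) = (264 + ((25 + 4*(12*(⅓) + 3*3*(-1))) - 31))*140 = (264 + ((25 + 4*(4 - 9)) - 31))*140 = (264 + ((25 + 4*(-5)) - 31))*140 = (264 + ((25 - 20) - 31))*140 = (264 + (5 - 31))*140 = (264 - 26)*140 = 238*140 = 33320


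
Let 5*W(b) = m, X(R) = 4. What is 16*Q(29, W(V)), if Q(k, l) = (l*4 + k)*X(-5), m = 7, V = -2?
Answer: 11072/5 ≈ 2214.4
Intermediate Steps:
W(b) = 7/5 (W(b) = (⅕)*7 = 7/5)
Q(k, l) = 4*k + 16*l (Q(k, l) = (l*4 + k)*4 = (4*l + k)*4 = (k + 4*l)*4 = 4*k + 16*l)
16*Q(29, W(V)) = 16*(4*29 + 16*(7/5)) = 16*(116 + 112/5) = 16*(692/5) = 11072/5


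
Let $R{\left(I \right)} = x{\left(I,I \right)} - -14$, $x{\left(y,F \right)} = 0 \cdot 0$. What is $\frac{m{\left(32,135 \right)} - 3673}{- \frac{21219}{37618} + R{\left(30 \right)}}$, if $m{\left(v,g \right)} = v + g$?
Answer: $- \frac{131888708}{505433} \approx -260.94$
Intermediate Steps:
$x{\left(y,F \right)} = 0$
$m{\left(v,g \right)} = g + v$
$R{\left(I \right)} = 14$ ($R{\left(I \right)} = 0 - -14 = 0 + 14 = 14$)
$\frac{m{\left(32,135 \right)} - 3673}{- \frac{21219}{37618} + R{\left(30 \right)}} = \frac{\left(135 + 32\right) - 3673}{- \frac{21219}{37618} + 14} = \frac{167 - 3673}{\left(-21219\right) \frac{1}{37618} + 14} = - \frac{3506}{- \frac{21219}{37618} + 14} = - \frac{3506}{\frac{505433}{37618}} = \left(-3506\right) \frac{37618}{505433} = - \frac{131888708}{505433}$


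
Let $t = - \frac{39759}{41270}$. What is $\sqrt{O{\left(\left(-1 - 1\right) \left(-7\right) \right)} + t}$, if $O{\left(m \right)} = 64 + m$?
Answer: $\frac{\sqrt{131209752270}}{41270} \approx 8.7771$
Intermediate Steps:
$t = - \frac{39759}{41270}$ ($t = \left(-39759\right) \frac{1}{41270} = - \frac{39759}{41270} \approx -0.96339$)
$\sqrt{O{\left(\left(-1 - 1\right) \left(-7\right) \right)} + t} = \sqrt{\left(64 + \left(-1 - 1\right) \left(-7\right)\right) - \frac{39759}{41270}} = \sqrt{\left(64 - -14\right) - \frac{39759}{41270}} = \sqrt{\left(64 + 14\right) - \frac{39759}{41270}} = \sqrt{78 - \frac{39759}{41270}} = \sqrt{\frac{3179301}{41270}} = \frac{\sqrt{131209752270}}{41270}$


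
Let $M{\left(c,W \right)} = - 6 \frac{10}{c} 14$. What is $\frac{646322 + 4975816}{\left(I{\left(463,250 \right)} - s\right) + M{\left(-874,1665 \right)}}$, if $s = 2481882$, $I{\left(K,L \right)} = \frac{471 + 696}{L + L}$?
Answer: $- \frac{136493017000}{60254499669} \approx -2.2653$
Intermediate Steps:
$I{\left(K,L \right)} = \frac{1167}{2 L}$
$M{\left(c,W \right)} = - \frac{840}{c}$ ($M{\left(c,W \right)} = - \frac{60}{c} 14 = - \frac{840}{c}$)
$\frac{646322 + 4975816}{\left(I{\left(463,250 \right)} - s\right) + M{\left(-874,1665 \right)}} = \frac{646322 + 4975816}{\left(\frac{1167}{2 \cdot 250} - 2481882\right) - \frac{840}{-874}} = \frac{5622138}{\left(\frac{1167}{2} \cdot \frac{1}{250} - 2481882\right) - - \frac{420}{437}} = \frac{5622138}{\left(\frac{1167}{500} - 2481882\right) + \frac{420}{437}} = \frac{5622138}{- \frac{1240939833}{500} + \frac{420}{437}} = \frac{5622138}{- \frac{542290497021}{218500}} = 5622138 \left(- \frac{218500}{542290497021}\right) = - \frac{136493017000}{60254499669}$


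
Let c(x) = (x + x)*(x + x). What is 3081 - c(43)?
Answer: -4315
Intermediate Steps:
c(x) = 4*x**2 (c(x) = (2*x)*(2*x) = 4*x**2)
3081 - c(43) = 3081 - 4*43**2 = 3081 - 4*1849 = 3081 - 1*7396 = 3081 - 7396 = -4315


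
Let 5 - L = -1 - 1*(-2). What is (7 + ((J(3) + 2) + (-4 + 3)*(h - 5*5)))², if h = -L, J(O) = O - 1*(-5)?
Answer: 2116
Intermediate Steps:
J(O) = 5 + O (J(O) = O + 5 = 5 + O)
L = 4 (L = 5 - (-1 - 1*(-2)) = 5 - (-1 + 2) = 5 - 1*1 = 5 - 1 = 4)
h = -4 (h = -1*4 = -4)
(7 + ((J(3) + 2) + (-4 + 3)*(h - 5*5)))² = (7 + (((5 + 3) + 2) + (-4 + 3)*(-4 - 5*5)))² = (7 + ((8 + 2) - (-4 - 25)))² = (7 + (10 - 1*(-29)))² = (7 + (10 + 29))² = (7 + 39)² = 46² = 2116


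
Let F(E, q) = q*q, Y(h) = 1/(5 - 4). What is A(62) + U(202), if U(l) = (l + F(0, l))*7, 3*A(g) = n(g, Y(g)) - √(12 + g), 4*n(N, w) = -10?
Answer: 1722247/6 - √74/3 ≈ 2.8704e+5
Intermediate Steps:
Y(h) = 1 (Y(h) = 1/1 = 1)
F(E, q) = q²
n(N, w) = -5/2 (n(N, w) = (¼)*(-10) = -5/2)
A(g) = -⅚ - √(12 + g)/3 (A(g) = (-5/2 - √(12 + g))/3 = -⅚ - √(12 + g)/3)
U(l) = 7*l + 7*l² (U(l) = (l + l²)*7 = 7*l + 7*l²)
A(62) + U(202) = (-⅚ - √(12 + 62)/3) + 7*202*(1 + 202) = (-⅚ - √74/3) + 7*202*203 = (-⅚ - √74/3) + 287042 = 1722247/6 - √74/3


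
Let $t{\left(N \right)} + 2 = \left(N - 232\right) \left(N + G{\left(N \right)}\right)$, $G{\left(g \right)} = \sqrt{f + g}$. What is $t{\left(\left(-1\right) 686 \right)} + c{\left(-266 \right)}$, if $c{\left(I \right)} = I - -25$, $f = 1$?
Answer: $629505 - 918 i \sqrt{685} \approx 6.2951 \cdot 10^{5} - 24026.0 i$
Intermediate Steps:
$G{\left(g \right)} = \sqrt{1 + g}$
$c{\left(I \right)} = 25 + I$ ($c{\left(I \right)} = I + 25 = 25 + I$)
$t{\left(N \right)} = -2 + \left(-232 + N\right) \left(N + \sqrt{1 + N}\right)$ ($t{\left(N \right)} = -2 + \left(N - 232\right) \left(N + \sqrt{1 + N}\right) = -2 + \left(-232 + N\right) \left(N + \sqrt{1 + N}\right)$)
$t{\left(\left(-1\right) 686 \right)} + c{\left(-266 \right)} = \left(-2 + \left(\left(-1\right) 686\right)^{2} - 232 \left(\left(-1\right) 686\right) - 232 \sqrt{1 - 686} + \left(-1\right) 686 \sqrt{1 - 686}\right) + \left(25 - 266\right) = \left(-2 + \left(-686\right)^{2} - -159152 - 232 \sqrt{1 - 686} - 686 \sqrt{1 - 686}\right) - 241 = \left(-2 + 470596 + 159152 - 232 \sqrt{-685} - 686 \sqrt{-685}\right) - 241 = \left(-2 + 470596 + 159152 - 232 i \sqrt{685} - 686 i \sqrt{685}\right) - 241 = \left(629746 - 918 i \sqrt{685}\right) - 241 = 629505 - 918 i \sqrt{685}$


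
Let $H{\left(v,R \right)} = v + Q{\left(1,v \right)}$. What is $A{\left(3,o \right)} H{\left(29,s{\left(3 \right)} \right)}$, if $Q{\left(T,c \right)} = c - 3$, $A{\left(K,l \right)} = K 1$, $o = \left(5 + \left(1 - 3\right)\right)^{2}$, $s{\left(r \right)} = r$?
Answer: $165$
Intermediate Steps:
$o = 9$ ($o = \left(5 + \left(1 - 3\right)\right)^{2} = \left(5 - 2\right)^{2} = 3^{2} = 9$)
$A{\left(K,l \right)} = K$
$Q{\left(T,c \right)} = -3 + c$ ($Q{\left(T,c \right)} = c - 3 = -3 + c$)
$H{\left(v,R \right)} = -3 + 2 v$ ($H{\left(v,R \right)} = v + \left(-3 + v\right) = -3 + 2 v$)
$A{\left(3,o \right)} H{\left(29,s{\left(3 \right)} \right)} = 3 \left(-3 + 2 \cdot 29\right) = 3 \left(-3 + 58\right) = 3 \cdot 55 = 165$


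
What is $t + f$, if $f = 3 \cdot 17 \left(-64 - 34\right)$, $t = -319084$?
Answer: $-324082$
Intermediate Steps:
$f = -4998$ ($f = 3 \cdot 17 \left(-98\right) = 3 \left(-1666\right) = -4998$)
$t + f = -319084 - 4998 = -324082$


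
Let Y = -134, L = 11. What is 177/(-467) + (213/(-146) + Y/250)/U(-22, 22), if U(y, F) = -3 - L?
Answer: -4031633/17045500 ≈ -0.23652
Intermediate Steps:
U(y, F) = -14 (U(y, F) = -3 - 1*11 = -3 - 11 = -14)
177/(-467) + (213/(-146) + Y/250)/U(-22, 22) = 177/(-467) + (213/(-146) - 134/250)/(-14) = 177*(-1/467) + (213*(-1/146) - 134*1/250)*(-1/14) = -177/467 + (-213/146 - 67/125)*(-1/14) = -177/467 - 36407/18250*(-1/14) = -177/467 + 5201/36500 = -4031633/17045500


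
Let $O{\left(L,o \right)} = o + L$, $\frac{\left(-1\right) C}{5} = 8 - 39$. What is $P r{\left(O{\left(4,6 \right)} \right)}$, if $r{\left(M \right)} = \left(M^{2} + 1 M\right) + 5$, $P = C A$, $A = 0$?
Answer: $0$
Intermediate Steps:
$C = 155$ ($C = - 5 \left(8 - 39\right) = \left(-5\right) \left(-31\right) = 155$)
$P = 0$ ($P = 155 \cdot 0 = 0$)
$O{\left(L,o \right)} = L + o$
$r{\left(M \right)} = 5 + M + M^{2}$ ($r{\left(M \right)} = \left(M^{2} + M\right) + 5 = \left(M + M^{2}\right) + 5 = 5 + M + M^{2}$)
$P r{\left(O{\left(4,6 \right)} \right)} = 0 \left(5 + \left(4 + 6\right) + \left(4 + 6\right)^{2}\right) = 0 \left(5 + 10 + 10^{2}\right) = 0 \left(5 + 10 + 100\right) = 0 \cdot 115 = 0$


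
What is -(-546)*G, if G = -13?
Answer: -7098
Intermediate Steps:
-(-546)*G = -(-546)*(-13) = -1*7098 = -7098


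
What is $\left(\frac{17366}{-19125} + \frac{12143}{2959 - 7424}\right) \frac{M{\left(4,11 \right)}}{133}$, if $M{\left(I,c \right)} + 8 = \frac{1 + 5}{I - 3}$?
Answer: $\frac{123909626}{2271457125} \approx 0.054551$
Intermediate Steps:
$M{\left(I,c \right)} = -8 + \frac{6}{-3 + I}$ ($M{\left(I,c \right)} = -8 + \frac{1 + 5}{I - 3} = -8 + \frac{6}{-3 + I}$)
$\left(\frac{17366}{-19125} + \frac{12143}{2959 - 7424}\right) \frac{M{\left(4,11 \right)}}{133} = \left(\frac{17366}{-19125} + \frac{12143}{2959 - 7424}\right) \frac{2 \frac{1}{-3 + 4} \left(15 - 16\right)}{133} = \left(17366 \left(- \frac{1}{19125}\right) + \frac{12143}{-4465}\right) \frac{2 \left(15 - 16\right)}{1} \cdot \frac{1}{133} = \left(- \frac{17366}{19125} + 12143 \left(- \frac{1}{4465}\right)\right) 2 \cdot 1 \left(-1\right) \frac{1}{133} = \left(- \frac{17366}{19125} - \frac{12143}{4465}\right) \left(\left(-2\right) \frac{1}{133}\right) = \left(- \frac{61954813}{17078625}\right) \left(- \frac{2}{133}\right) = \frac{123909626}{2271457125}$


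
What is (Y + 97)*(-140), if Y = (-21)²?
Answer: -75320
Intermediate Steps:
Y = 441
(Y + 97)*(-140) = (441 + 97)*(-140) = 538*(-140) = -75320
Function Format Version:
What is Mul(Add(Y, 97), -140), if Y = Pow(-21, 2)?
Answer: -75320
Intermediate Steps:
Y = 441
Mul(Add(Y, 97), -140) = Mul(Add(441, 97), -140) = Mul(538, -140) = -75320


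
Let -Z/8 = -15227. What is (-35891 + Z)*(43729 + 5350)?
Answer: 4217113075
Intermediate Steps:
Z = 121816 (Z = -8*(-15227) = 121816)
(-35891 + Z)*(43729 + 5350) = (-35891 + 121816)*(43729 + 5350) = 85925*49079 = 4217113075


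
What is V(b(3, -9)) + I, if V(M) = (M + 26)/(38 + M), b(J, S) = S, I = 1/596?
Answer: 10161/17284 ≈ 0.58788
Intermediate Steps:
I = 1/596 (I = 1*(1/596) = 1/596 ≈ 0.0016779)
V(M) = (26 + M)/(38 + M)
V(b(3, -9)) + I = (26 - 9)/(38 - 9) + 1/596 = 17/29 + 1/596 = 10161/17284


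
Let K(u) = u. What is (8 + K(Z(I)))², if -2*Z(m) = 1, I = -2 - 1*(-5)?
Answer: 225/4 ≈ 56.250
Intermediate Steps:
I = 3 (I = -2 + 5 = 3)
Z(m) = -½ (Z(m) = -½*1 = -½)
(8 + K(Z(I)))² = (8 - ½)² = (15/2)² = 225/4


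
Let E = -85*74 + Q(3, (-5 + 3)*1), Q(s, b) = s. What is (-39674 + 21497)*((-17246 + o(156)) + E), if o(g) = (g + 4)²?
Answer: -37571859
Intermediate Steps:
o(g) = (4 + g)²
E = -6287 (E = -85*74 + 3 = -6290 + 3 = -6287)
(-39674 + 21497)*((-17246 + o(156)) + E) = (-39674 + 21497)*((-17246 + (4 + 156)²) - 6287) = -18177*((-17246 + 160²) - 6287) = -18177*((-17246 + 25600) - 6287) = -18177*(8354 - 6287) = -18177*2067 = -37571859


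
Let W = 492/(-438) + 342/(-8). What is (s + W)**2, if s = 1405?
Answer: 157965707601/85264 ≈ 1.8527e+6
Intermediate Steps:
W = -12811/292 (W = 492*(-1/438) + 342*(-1/8) = -82/73 - 171/4 = -12811/292 ≈ -43.873)
(s + W)**2 = (1405 - 12811/292)**2 = (397449/292)**2 = 157965707601/85264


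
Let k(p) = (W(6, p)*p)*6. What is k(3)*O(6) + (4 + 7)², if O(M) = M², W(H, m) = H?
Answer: 4009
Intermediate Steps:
k(p) = 36*p (k(p) = (6*p)*6 = 36*p)
k(3)*O(6) + (4 + 7)² = (36*3)*6² + (4 + 7)² = 108*36 + 11² = 3888 + 121 = 4009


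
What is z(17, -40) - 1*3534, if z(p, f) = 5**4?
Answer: -2909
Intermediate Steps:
z(p, f) = 625
z(17, -40) - 1*3534 = 625 - 1*3534 = 625 - 3534 = -2909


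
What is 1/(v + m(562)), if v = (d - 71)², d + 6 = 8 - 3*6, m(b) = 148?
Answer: 1/7717 ≈ 0.00012958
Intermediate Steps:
d = -16 (d = -6 + (8 - 3*6) = -6 + (8 - 18) = -6 - 10 = -16)
v = 7569 (v = (-16 - 71)² = (-87)² = 7569)
1/(v + m(562)) = 1/(7569 + 148) = 1/7717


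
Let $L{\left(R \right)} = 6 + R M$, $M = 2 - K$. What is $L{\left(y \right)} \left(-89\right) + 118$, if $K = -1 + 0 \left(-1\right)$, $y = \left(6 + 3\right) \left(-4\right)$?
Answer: $9196$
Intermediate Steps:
$y = -36$ ($y = 9 \left(-4\right) = -36$)
$K = -1$ ($K = -1 + 0 = -1$)
$M = 3$ ($M = 2 - -1 = 2 + 1 = 3$)
$L{\left(R \right)} = 6 + 3 R$ ($L{\left(R \right)} = 6 + R 3 = 6 + 3 R$)
$L{\left(y \right)} \left(-89\right) + 118 = \left(6 + 3 \left(-36\right)\right) \left(-89\right) + 118 = \left(6 - 108\right) \left(-89\right) + 118 = \left(-102\right) \left(-89\right) + 118 = 9078 + 118 = 9196$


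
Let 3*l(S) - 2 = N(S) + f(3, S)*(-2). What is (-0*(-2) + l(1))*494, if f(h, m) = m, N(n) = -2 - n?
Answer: -494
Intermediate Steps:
l(S) = -S (l(S) = 2/3 + ((-2 - S) + S*(-2))/3 = 2/3 + ((-2 - S) - 2*S)/3 = 2/3 + (-2 - 3*S)/3 = 2/3 + (-2/3 - S) = -S)
(-0*(-2) + l(1))*494 = (-0*(-2) - 1*1)*494 = (-11*0 - 1)*494 = (0 - 1)*494 = -1*494 = -494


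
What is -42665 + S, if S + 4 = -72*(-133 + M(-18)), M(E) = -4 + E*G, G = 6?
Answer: -25029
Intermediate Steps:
M(E) = -4 + 6*E (M(E) = -4 + E*6 = -4 + 6*E)
S = 17636 (S = -4 - 72*(-133 + (-4 + 6*(-18))) = -4 - 72*(-133 + (-4 - 108)) = -4 - 72*(-133 - 112) = -4 - 72*(-245) = -4 + 17640 = 17636)
-42665 + S = -42665 + 17636 = -25029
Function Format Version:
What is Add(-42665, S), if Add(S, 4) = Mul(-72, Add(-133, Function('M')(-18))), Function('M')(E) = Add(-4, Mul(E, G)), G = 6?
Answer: -25029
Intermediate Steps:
Function('M')(E) = Add(-4, Mul(6, E)) (Function('M')(E) = Add(-4, Mul(E, 6)) = Add(-4, Mul(6, E)))
S = 17636 (S = Add(-4, Mul(-72, Add(-133, Add(-4, Mul(6, -18))))) = Add(-4, Mul(-72, Add(-133, Add(-4, -108)))) = Add(-4, Mul(-72, Add(-133, -112))) = Add(-4, Mul(-72, -245)) = Add(-4, 17640) = 17636)
Add(-42665, S) = Add(-42665, 17636) = -25029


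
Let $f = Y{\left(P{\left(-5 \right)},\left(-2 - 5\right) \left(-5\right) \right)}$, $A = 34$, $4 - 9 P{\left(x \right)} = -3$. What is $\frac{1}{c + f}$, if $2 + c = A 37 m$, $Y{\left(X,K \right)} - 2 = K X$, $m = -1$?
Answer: $- \frac{9}{11077} \approx -0.00081249$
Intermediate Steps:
$P{\left(x \right)} = \frac{7}{9}$ ($P{\left(x \right)} = \frac{4}{9} - - \frac{1}{3} = \frac{4}{9} + \frac{1}{3} = \frac{7}{9}$)
$Y{\left(X,K \right)} = 2 + K X$
$f = \frac{263}{9}$ ($f = 2 + \left(-2 - 5\right) \left(-5\right) \frac{7}{9} = 2 + \left(-7\right) \left(-5\right) \frac{7}{9} = 2 + 35 \cdot \frac{7}{9} = 2 + \frac{245}{9} = \frac{263}{9} \approx 29.222$)
$c = -1260$ ($c = -2 + 34 \cdot 37 \left(-1\right) = -2 + 1258 \left(-1\right) = -2 - 1258 = -1260$)
$\frac{1}{c + f} = \frac{1}{-1260 + \frac{263}{9}} = \frac{1}{- \frac{11077}{9}} = - \frac{9}{11077}$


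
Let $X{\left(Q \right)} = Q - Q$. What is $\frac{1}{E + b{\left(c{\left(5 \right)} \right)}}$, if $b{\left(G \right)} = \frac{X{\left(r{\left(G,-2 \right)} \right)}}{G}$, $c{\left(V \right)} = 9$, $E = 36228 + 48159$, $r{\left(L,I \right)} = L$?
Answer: $\frac{1}{84387} \approx 1.185 \cdot 10^{-5}$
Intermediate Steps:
$X{\left(Q \right)} = 0$
$E = 84387$
$b{\left(G \right)} = 0$ ($b{\left(G \right)} = \frac{0}{G} = 0$)
$\frac{1}{E + b{\left(c{\left(5 \right)} \right)}} = \frac{1}{84387 + 0} = \frac{1}{84387}$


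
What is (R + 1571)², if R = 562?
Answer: 4549689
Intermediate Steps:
(R + 1571)² = (562 + 1571)² = 2133² = 4549689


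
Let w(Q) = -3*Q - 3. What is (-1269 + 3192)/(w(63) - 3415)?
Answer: -1923/3607 ≈ -0.53313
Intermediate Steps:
w(Q) = -3 - 3*Q
(-1269 + 3192)/(w(63) - 3415) = (-1269 + 3192)/((-3 - 3*63) - 3415) = 1923/((-3 - 189) - 3415) = 1923/(-192 - 3415) = 1923/(-3607) = 1923*(-1/3607) = -1923/3607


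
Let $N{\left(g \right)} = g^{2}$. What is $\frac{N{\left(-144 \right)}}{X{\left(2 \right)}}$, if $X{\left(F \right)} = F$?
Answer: $10368$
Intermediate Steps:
$\frac{N{\left(-144 \right)}}{X{\left(2 \right)}} = \frac{\left(-144\right)^{2}}{2} = 20736 \cdot \frac{1}{2} = 10368$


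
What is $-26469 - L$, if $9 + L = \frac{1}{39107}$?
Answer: $- \frac{1034771221}{39107} \approx -26460.0$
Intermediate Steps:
$L = - \frac{351962}{39107}$ ($L = -9 + \frac{1}{39107} = - \frac{351962}{39107} \approx -9.0$)
$-26469 - L = -26469 - - \frac{351962}{39107} = -26469 + \frac{351962}{39107} = - \frac{1034771221}{39107}$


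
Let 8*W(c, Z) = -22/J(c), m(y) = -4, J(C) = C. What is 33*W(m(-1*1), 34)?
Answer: 363/16 ≈ 22.688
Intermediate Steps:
W(c, Z) = -11/(4*c) (W(c, Z) = (-22/c)/8 = -11/(4*c))
33*W(m(-1*1), 34) = 33*(-11/4/(-4)) = 33*(-11/4*(-¼)) = 33*(11/16) = 363/16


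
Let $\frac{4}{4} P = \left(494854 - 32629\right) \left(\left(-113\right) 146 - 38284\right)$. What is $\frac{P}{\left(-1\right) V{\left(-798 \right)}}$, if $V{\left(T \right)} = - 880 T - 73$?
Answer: $\frac{25321609950}{702167} \approx 36062.0$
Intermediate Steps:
$V{\left(T \right)} = -73 - 880 T$
$P = -25321609950$ ($P = \left(494854 - 32629\right) \left(\left(-113\right) 146 - 38284\right) = 462225 \left(-16498 - 38284\right) = 462225 \left(-54782\right) = -25321609950$)
$\frac{P}{\left(-1\right) V{\left(-798 \right)}} = - \frac{25321609950}{\left(-1\right) \left(-73 - -702240\right)} = - \frac{25321609950}{\left(-1\right) \left(-73 + 702240\right)} = - \frac{25321609950}{\left(-1\right) 702167} = - \frac{25321609950}{-702167} = \left(-25321609950\right) \left(- \frac{1}{702167}\right) = \frac{25321609950}{702167}$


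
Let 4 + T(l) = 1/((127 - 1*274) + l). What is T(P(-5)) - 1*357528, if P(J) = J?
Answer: -54344865/152 ≈ -3.5753e+5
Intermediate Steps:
T(l) = -4 + 1/(-147 + l) (T(l) = -4 + 1/((127 - 1*274) + l) = -4 + 1/((127 - 274) + l) = -4 + 1/(-147 + l))
T(P(-5)) - 1*357528 = (589 - 4*(-5))/(-147 - 5) - 1*357528 = (589 + 20)/(-152) - 357528 = -1/152*609 - 357528 = -609/152 - 357528 = -54344865/152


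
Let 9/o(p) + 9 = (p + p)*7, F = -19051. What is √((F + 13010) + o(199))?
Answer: 2*I*√11646632474/2777 ≈ 77.724*I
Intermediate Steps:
o(p) = 9/(-9 + 14*p) (o(p) = 9/(-9 + (p + p)*7) = 9/(-9 + (2*p)*7) = 9/(-9 + 14*p))
√((F + 13010) + o(199)) = √((-19051 + 13010) + 9/(-9 + 14*199)) = √(-6041 + 9/(-9 + 2786)) = √(-6041 + 9/2777) = √(-16775848/2777) = 2*I*√11646632474/2777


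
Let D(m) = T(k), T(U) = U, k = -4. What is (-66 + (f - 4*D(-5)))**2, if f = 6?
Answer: 1936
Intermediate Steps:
D(m) = -4
(-66 + (f - 4*D(-5)))**2 = (-66 + (6 - 4*(-4)))**2 = (-66 + (6 + 16))**2 = (-66 + 22)**2 = (-44)**2 = 1936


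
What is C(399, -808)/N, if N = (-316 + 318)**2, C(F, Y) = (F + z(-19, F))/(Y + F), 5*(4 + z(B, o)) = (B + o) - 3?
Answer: -588/2045 ≈ -0.28753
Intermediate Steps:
z(B, o) = -23/5 + B/5 + o/5 (z(B, o) = -4 + ((B + o) - 3)/5 = -4 + (-3 + B + o)/5 = -4 + (-3/5 + B/5 + o/5) = -23/5 + B/5 + o/5)
C(F, Y) = (-42/5 + 6*F/5)/(F + Y) (C(F, Y) = (F + (-23/5 + (1/5)*(-19) + F/5))/(Y + F) = (F + (-23/5 - 19/5 + F/5))/(F + Y) = (F + (-42/5 + F/5))/(F + Y) = (-42/5 + 6*F/5)/(F + Y))
N = 4 (N = 2**2 = 4)
C(399, -808)/N = (6*(-7 + 399)/(5*(399 - 808)))/4 = ((6/5)*392/(-409))*(1/4) = ((6/5)*(-1/409)*392)*(1/4) = -2352/2045*1/4 = -588/2045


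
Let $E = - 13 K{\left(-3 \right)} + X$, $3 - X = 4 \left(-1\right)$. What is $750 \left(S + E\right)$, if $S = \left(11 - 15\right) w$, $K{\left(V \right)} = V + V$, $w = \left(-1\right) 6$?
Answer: $81750$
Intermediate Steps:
$w = -6$
$K{\left(V \right)} = 2 V$
$X = 7$ ($X = 3 - 4 \left(-1\right) = 3 - -4 = 3 + 4 = 7$)
$S = 24$ ($S = \left(11 - 15\right) \left(-6\right) = \left(-4\right) \left(-6\right) = 24$)
$E = 85$ ($E = - 13 \cdot 2 \left(-3\right) + 7 = \left(-13\right) \left(-6\right) + 7 = 78 + 7 = 85$)
$750 \left(S + E\right) = 750 \left(24 + 85\right) = 750 \cdot 109 = 81750$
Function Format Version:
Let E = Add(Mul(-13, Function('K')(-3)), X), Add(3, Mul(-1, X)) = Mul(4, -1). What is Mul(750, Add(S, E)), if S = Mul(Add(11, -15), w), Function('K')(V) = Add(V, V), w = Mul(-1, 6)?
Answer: 81750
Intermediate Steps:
w = -6
Function('K')(V) = Mul(2, V)
X = 7 (X = Add(3, Mul(-1, Mul(4, -1))) = Add(3, Mul(-1, -4)) = Add(3, 4) = 7)
S = 24 (S = Mul(Add(11, -15), -6) = Mul(-4, -6) = 24)
E = 85 (E = Add(Mul(-13, Mul(2, -3)), 7) = Add(Mul(-13, -6), 7) = Add(78, 7) = 85)
Mul(750, Add(S, E)) = Mul(750, Add(24, 85)) = Mul(750, 109) = 81750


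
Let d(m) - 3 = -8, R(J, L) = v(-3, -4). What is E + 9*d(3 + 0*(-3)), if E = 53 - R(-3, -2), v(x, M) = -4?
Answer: 12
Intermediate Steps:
R(J, L) = -4
d(m) = -5 (d(m) = 3 - 8 = -5)
E = 57 (E = 53 - 1*(-4) = 53 + 4 = 57)
E + 9*d(3 + 0*(-3)) = 57 + 9*(-5) = 57 - 45 = 12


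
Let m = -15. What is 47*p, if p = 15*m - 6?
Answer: -10857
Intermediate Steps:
p = -231 (p = 15*(-15) - 6 = -225 - 6 = -231)
47*p = 47*(-231) = -10857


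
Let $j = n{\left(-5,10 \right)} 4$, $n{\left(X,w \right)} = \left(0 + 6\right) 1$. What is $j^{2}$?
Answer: $576$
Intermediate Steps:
$n{\left(X,w \right)} = 6$ ($n{\left(X,w \right)} = 6 \cdot 1 = 6$)
$j = 24$ ($j = 6 \cdot 4 = 24$)
$j^{2} = 24^{2} = 576$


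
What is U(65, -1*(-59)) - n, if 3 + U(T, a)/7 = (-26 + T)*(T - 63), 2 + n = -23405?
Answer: 23932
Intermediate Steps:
n = -23407 (n = -2 - 23405 = -23407)
U(T, a) = -21 + 7*(-63 + T)*(-26 + T) (U(T, a) = -21 + 7*((-26 + T)*(T - 63)) = -21 + 7*((-26 + T)*(-63 + T)) = -21 + 7*((-63 + T)*(-26 + T)) = -21 + 7*(-63 + T)*(-26 + T))
U(65, -1*(-59)) - n = (11445 - 623*65 + 7*65²) - 1*(-23407) = (11445 - 40495 + 7*4225) + 23407 = (11445 - 40495 + 29575) + 23407 = 525 + 23407 = 23932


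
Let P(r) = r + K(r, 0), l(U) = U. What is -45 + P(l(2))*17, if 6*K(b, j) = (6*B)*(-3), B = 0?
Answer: -11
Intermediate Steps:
K(b, j) = 0 (K(b, j) = ((6*0)*(-3))/6 = (0*(-3))/6 = (⅙)*0 = 0)
P(r) = r (P(r) = r + 0 = r)
-45 + P(l(2))*17 = -45 + 2*17 = -45 + 34 = -11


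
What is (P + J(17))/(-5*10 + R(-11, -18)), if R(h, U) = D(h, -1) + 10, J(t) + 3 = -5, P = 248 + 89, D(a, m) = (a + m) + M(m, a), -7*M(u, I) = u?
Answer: -2303/363 ≈ -6.3444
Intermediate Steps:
M(u, I) = -u/7
D(a, m) = a + 6*m/7 (D(a, m) = (a + m) - m/7 = a + 6*m/7)
P = 337
J(t) = -8 (J(t) = -3 - 5 = -8)
R(h, U) = 64/7 + h (R(h, U) = (h + (6/7)*(-1)) + 10 = (h - 6/7) + 10 = (-6/7 + h) + 10 = 64/7 + h)
(P + J(17))/(-5*10 + R(-11, -18)) = (337 - 8)/(-5*10 + (64/7 - 11)) = 329/(-50 - 13/7) = 329/(-363/7) = 329*(-7/363) = -2303/363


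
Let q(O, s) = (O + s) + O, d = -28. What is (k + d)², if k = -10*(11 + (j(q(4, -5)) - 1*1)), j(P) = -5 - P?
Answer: 2304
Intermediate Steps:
q(O, s) = s + 2*O
k = -20 (k = -10*(11 + ((-5 - (-5 + 2*4)) - 1*1)) = -10*(11 + ((-5 - (-5 + 8)) - 1)) = -10*(11 + ((-5 - 1*3) - 1)) = -10*(11 + ((-5 - 3) - 1)) = -10*(11 + (-8 - 1)) = -10*(11 - 9) = -10*2 = -20)
(k + d)² = (-20 - 28)² = (-48)² = 2304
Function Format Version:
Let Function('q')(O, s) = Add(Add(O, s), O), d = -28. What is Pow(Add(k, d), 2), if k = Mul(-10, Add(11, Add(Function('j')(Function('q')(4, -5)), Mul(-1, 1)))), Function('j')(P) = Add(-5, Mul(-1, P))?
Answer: 2304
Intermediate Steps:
Function('q')(O, s) = Add(s, Mul(2, O))
k = -20 (k = Mul(-10, Add(11, Add(Add(-5, Mul(-1, Add(-5, Mul(2, 4)))), Mul(-1, 1)))) = Mul(-10, Add(11, Add(Add(-5, Mul(-1, Add(-5, 8))), -1))) = Mul(-10, Add(11, Add(Add(-5, Mul(-1, 3)), -1))) = Mul(-10, Add(11, Add(Add(-5, -3), -1))) = Mul(-10, Add(11, Add(-8, -1))) = Mul(-10, Add(11, -9)) = Mul(-10, 2) = -20)
Pow(Add(k, d), 2) = Pow(Add(-20, -28), 2) = Pow(-48, 2) = 2304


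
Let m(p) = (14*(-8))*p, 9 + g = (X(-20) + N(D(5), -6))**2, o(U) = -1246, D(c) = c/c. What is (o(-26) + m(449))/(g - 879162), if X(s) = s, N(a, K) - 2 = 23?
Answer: 25767/439573 ≈ 0.058618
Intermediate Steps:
D(c) = 1
N(a, K) = 25 (N(a, K) = 2 + 23 = 25)
g = 16 (g = -9 + (-20 + 25)**2 = -9 + 5**2 = -9 + 25 = 16)
m(p) = -112*p
(o(-26) + m(449))/(g - 879162) = (-1246 - 112*449)/(16 - 879162) = (-1246 - 50288)/(-879146) = -51534*(-1/879146) = 25767/439573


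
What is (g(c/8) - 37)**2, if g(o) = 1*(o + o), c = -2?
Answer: 5625/4 ≈ 1406.3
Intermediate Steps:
g(o) = 2*o (g(o) = 1*(2*o) = 2*o)
(g(c/8) - 37)**2 = (2*(-2/8) - 37)**2 = (2*(-2*1/8) - 37)**2 = (2*(-1/4) - 37)**2 = (-1/2 - 37)**2 = (-75/2)**2 = 5625/4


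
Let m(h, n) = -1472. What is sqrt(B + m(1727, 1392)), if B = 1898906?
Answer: 111*sqrt(154) ≈ 1377.5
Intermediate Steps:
sqrt(B + m(1727, 1392)) = sqrt(1898906 - 1472) = sqrt(1897434) = 111*sqrt(154)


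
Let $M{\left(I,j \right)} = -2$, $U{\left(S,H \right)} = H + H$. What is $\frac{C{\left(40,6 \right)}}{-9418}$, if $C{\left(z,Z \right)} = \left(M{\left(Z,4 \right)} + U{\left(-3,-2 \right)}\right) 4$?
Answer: $\frac{12}{4709} \approx 0.0025483$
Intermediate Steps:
$U{\left(S,H \right)} = 2 H$
$C{\left(z,Z \right)} = -24$ ($C{\left(z,Z \right)} = \left(-2 + 2 \left(-2\right)\right) 4 = \left(-2 - 4\right) 4 = \left(-6\right) 4 = -24$)
$\frac{C{\left(40,6 \right)}}{-9418} = - \frac{24}{-9418} = \left(-24\right) \left(- \frac{1}{9418}\right) = \frac{12}{4709}$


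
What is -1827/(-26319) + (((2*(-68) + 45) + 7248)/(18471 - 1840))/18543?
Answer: 187871465858/2705493477309 ≈ 0.069441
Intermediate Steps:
-1827/(-26319) + (((2*(-68) + 45) + 7248)/(18471 - 1840))/18543 = -1827*(-1/26319) + (((-136 + 45) + 7248)/16631)*(1/18543) = 609/8773 + ((-91 + 7248)*(1/16631))*(1/18543) = 609/8773 + (7157*(1/16631))*(1/18543) = 609/8773 + (7157/16631)*(1/18543) = 609/8773 + 7157/308388633 = 187871465858/2705493477309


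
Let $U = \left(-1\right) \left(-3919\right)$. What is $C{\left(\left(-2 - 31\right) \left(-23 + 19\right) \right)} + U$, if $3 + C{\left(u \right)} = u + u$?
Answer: $4180$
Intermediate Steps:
$U = 3919$
$C{\left(u \right)} = -3 + 2 u$ ($C{\left(u \right)} = -3 + \left(u + u\right) = -3 + 2 u$)
$C{\left(\left(-2 - 31\right) \left(-23 + 19\right) \right)} + U = \left(-3 + 2 \left(-2 - 31\right) \left(-23 + 19\right)\right) + 3919 = \left(-3 + 2 \left(\left(-33\right) \left(-4\right)\right)\right) + 3919 = \left(-3 + 2 \cdot 132\right) + 3919 = \left(-3 + 264\right) + 3919 = 261 + 3919 = 4180$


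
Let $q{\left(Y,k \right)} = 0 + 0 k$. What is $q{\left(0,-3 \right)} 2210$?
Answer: $0$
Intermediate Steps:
$q{\left(Y,k \right)} = 0$ ($q{\left(Y,k \right)} = 0 + 0 = 0$)
$q{\left(0,-3 \right)} 2210 = 0 \cdot 2210 = 0$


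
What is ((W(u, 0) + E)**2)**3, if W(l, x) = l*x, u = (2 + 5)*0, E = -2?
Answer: 64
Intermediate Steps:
u = 0 (u = 7*0 = 0)
((W(u, 0) + E)**2)**3 = ((0*0 - 2)**2)**3 = ((0 - 2)**2)**3 = ((-2)**2)**3 = 4**3 = 64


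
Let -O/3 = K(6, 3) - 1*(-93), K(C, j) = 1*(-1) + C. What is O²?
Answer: 86436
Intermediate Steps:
K(C, j) = -1 + C
O = -294 (O = -3*((-1 + 6) - 1*(-93)) = -3*(5 + 93) = -3*98 = -294)
O² = (-294)² = 86436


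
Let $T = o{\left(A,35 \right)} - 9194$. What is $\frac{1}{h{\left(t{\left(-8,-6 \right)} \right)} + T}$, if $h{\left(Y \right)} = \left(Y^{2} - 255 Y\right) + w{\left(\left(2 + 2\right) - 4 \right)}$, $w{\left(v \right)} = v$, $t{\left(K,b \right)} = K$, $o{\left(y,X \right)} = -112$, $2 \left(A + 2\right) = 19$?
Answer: $- \frac{1}{7202} \approx -0.00013885$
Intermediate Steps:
$A = \frac{15}{2}$ ($A = -2 + \frac{1}{2} \cdot 19 = -2 + \frac{19}{2} = \frac{15}{2} \approx 7.5$)
$h{\left(Y \right)} = Y^{2} - 255 Y$ ($h{\left(Y \right)} = \left(Y^{2} - 255 Y\right) + \left(\left(2 + 2\right) - 4\right) = \left(Y^{2} - 255 Y\right) + \left(4 - 4\right) = \left(Y^{2} - 255 Y\right) + 0 = Y^{2} - 255 Y$)
$T = -9306$ ($T = -112 - 9194 = -9306$)
$\frac{1}{h{\left(t{\left(-8,-6 \right)} \right)} + T} = \frac{1}{- 8 \left(-255 - 8\right) - 9306} = \frac{1}{\left(-8\right) \left(-263\right) - 9306} = \frac{1}{2104 - 9306} = \frac{1}{-7202} = - \frac{1}{7202}$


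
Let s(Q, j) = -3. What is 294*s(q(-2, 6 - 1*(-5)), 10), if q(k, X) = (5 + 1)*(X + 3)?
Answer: -882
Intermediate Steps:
q(k, X) = 18 + 6*X (q(k, X) = 6*(3 + X) = 18 + 6*X)
294*s(q(-2, 6 - 1*(-5)), 10) = 294*(-3) = -882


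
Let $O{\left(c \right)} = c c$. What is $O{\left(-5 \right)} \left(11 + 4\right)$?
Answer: $375$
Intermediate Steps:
$O{\left(c \right)} = c^{2}$
$O{\left(-5 \right)} \left(11 + 4\right) = \left(-5\right)^{2} \left(11 + 4\right) = 25 \cdot 15 = 375$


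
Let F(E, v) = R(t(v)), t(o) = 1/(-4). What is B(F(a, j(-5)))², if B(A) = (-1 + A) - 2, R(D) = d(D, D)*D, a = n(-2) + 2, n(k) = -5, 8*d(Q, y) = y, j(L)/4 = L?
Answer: 146689/16384 ≈ 8.9532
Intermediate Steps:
j(L) = 4*L
d(Q, y) = y/8
t(o) = -¼
a = -3 (a = -5 + 2 = -3)
R(D) = D²/8 (R(D) = (D/8)*D = D²/8)
F(E, v) = 1/128 (F(E, v) = (-¼)²/8 = (⅛)*(1/16) = 1/128)
B(A) = -3 + A
B(F(a, j(-5)))² = (-3 + 1/128)² = (-383/128)² = 146689/16384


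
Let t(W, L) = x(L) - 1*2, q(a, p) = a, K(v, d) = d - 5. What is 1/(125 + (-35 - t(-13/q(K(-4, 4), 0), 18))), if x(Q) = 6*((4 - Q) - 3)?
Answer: 1/194 ≈ 0.0051546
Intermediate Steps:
K(v, d) = -5 + d
x(Q) = 6 - 6*Q (x(Q) = 6*(1 - Q) = 6 - 6*Q)
t(W, L) = 4 - 6*L (t(W, L) = (6 - 6*L) - 1*2 = (6 - 6*L) - 2 = 4 - 6*L)
1/(125 + (-35 - t(-13/q(K(-4, 4), 0), 18))) = 1/(125 + (-35 - (4 - 6*18))) = 1/(125 + (-35 - (4 - 108))) = 1/(125 + (-35 - 1*(-104))) = 1/(125 + (-35 + 104)) = 1/(125 + 69) = 1/194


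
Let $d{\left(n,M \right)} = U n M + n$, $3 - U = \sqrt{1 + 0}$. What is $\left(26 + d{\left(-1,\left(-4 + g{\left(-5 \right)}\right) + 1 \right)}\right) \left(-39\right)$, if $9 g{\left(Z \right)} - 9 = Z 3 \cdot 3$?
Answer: $-1521$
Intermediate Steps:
$g{\left(Z \right)} = 1 + Z$ ($g{\left(Z \right)} = 1 + \frac{Z 3 \cdot 3}{9} = 1 + \frac{3 Z 3}{9} = 1 + \frac{9 Z}{9} = 1 + Z$)
$U = 2$ ($U = 3 - \sqrt{1 + 0} = 3 - \sqrt{1} = 3 - 1 = 2$)
$d{\left(n,M \right)} = n + 2 M n$ ($d{\left(n,M \right)} = 2 n M + n = 2 M n + n = n + 2 M n$)
$\left(26 + d{\left(-1,\left(-4 + g{\left(-5 \right)}\right) + 1 \right)}\right) \left(-39\right) = \left(26 - \left(1 + 2 \left(\left(-4 + \left(1 - 5\right)\right) + 1\right)\right)\right) \left(-39\right) = \left(26 - \left(1 + 2 \left(\left(-4 - 4\right) + 1\right)\right)\right) \left(-39\right) = \left(26 - \left(1 + 2 \left(-8 + 1\right)\right)\right) \left(-39\right) = \left(26 - \left(1 + 2 \left(-7\right)\right)\right) \left(-39\right) = \left(26 - \left(1 - 14\right)\right) \left(-39\right) = \left(26 - -13\right) \left(-39\right) = \left(26 + 13\right) \left(-39\right) = 39 \left(-39\right) = -1521$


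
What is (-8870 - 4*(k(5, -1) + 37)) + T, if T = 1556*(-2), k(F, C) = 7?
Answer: -12158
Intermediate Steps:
T = -3112
(-8870 - 4*(k(5, -1) + 37)) + T = (-8870 - 4*(7 + 37)) - 3112 = (-8870 - 4*44) - 3112 = (-8870 - 176) - 3112 = -9046 - 3112 = -12158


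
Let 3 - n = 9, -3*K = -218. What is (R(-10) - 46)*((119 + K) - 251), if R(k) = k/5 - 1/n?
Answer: 25543/9 ≈ 2838.1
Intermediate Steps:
K = 218/3 (K = -⅓*(-218) = 218/3 ≈ 72.667)
n = -6 (n = 3 - 1*9 = 3 - 9 = -6)
R(k) = ⅙ + k/5 (R(k) = k/5 - 1/(-6) = k*(⅕) - 1*(-⅙) = k/5 + ⅙ = ⅙ + k/5)
(R(-10) - 46)*((119 + K) - 251) = ((⅙ + (⅕)*(-10)) - 46)*((119 + 218/3) - 251) = ((⅙ - 2) - 46)*(575/3 - 251) = (-11/6 - 46)*(-178/3) = -287/6*(-178/3) = 25543/9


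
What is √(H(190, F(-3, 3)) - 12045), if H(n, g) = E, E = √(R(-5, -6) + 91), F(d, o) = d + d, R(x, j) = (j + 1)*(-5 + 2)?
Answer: √(-12045 + √106) ≈ 109.7*I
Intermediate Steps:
R(x, j) = -3 - 3*j (R(x, j) = (1 + j)*(-3) = -3 - 3*j)
F(d, o) = 2*d
E = √106 (E = √((-3 - 3*(-6)) + 91) = √((-3 + 18) + 91) = √(15 + 91) = √106 ≈ 10.296)
H(n, g) = √106
√(H(190, F(-3, 3)) - 12045) = √(√106 - 12045) = √(-12045 + √106)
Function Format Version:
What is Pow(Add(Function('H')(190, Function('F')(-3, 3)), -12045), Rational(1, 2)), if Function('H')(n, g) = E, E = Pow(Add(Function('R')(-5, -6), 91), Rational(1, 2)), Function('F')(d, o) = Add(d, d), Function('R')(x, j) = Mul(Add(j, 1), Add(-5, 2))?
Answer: Pow(Add(-12045, Pow(106, Rational(1, 2))), Rational(1, 2)) ≈ Mul(109.70, I)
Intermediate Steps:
Function('R')(x, j) = Add(-3, Mul(-3, j)) (Function('R')(x, j) = Mul(Add(1, j), -3) = Add(-3, Mul(-3, j)))
Function('F')(d, o) = Mul(2, d)
E = Pow(106, Rational(1, 2)) (E = Pow(Add(Add(-3, Mul(-3, -6)), 91), Rational(1, 2)) = Pow(Add(Add(-3, 18), 91), Rational(1, 2)) = Pow(Add(15, 91), Rational(1, 2)) = Pow(106, Rational(1, 2)) ≈ 10.296)
Function('H')(n, g) = Pow(106, Rational(1, 2))
Pow(Add(Function('H')(190, Function('F')(-3, 3)), -12045), Rational(1, 2)) = Pow(Add(Pow(106, Rational(1, 2)), -12045), Rational(1, 2)) = Pow(Add(-12045, Pow(106, Rational(1, 2))), Rational(1, 2))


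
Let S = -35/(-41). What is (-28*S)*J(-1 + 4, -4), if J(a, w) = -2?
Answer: 1960/41 ≈ 47.805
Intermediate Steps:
S = 35/41 (S = -35*(-1/41) = 35/41 ≈ 0.85366)
(-28*S)*J(-1 + 4, -4) = -28*35/41*(-2) = -980/41*(-2) = 1960/41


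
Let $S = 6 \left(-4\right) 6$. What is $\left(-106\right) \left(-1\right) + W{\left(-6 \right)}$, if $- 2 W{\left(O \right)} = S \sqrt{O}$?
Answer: $106 + 72 i \sqrt{6} \approx 106.0 + 176.36 i$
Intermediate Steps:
$S = -144$ ($S = \left(-24\right) 6 = -144$)
$W{\left(O \right)} = 72 \sqrt{O}$ ($W{\left(O \right)} = - \frac{\left(-144\right) \sqrt{O}}{2} = 72 \sqrt{O}$)
$\left(-106\right) \left(-1\right) + W{\left(-6 \right)} = \left(-106\right) \left(-1\right) + 72 \sqrt{-6} = 106 + 72 i \sqrt{6}$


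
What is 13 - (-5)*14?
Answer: 83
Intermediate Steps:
13 - (-5)*14 = 13 - 5*(-14) = 13 + 70 = 83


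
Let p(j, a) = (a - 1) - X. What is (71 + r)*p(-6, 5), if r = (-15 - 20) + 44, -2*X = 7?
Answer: 600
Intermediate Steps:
X = -7/2 (X = -½*7 = -7/2 ≈ -3.5000)
p(j, a) = 5/2 + a (p(j, a) = (a - 1) - 1*(-7/2) = (-1 + a) + 7/2 = 5/2 + a)
r = 9 (r = -35 + 44 = 9)
(71 + r)*p(-6, 5) = (71 + 9)*(5/2 + 5) = 80*(15/2) = 600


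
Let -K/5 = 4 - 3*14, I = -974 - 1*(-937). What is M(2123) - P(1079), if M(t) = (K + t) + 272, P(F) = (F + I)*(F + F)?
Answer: -2246051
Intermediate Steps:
I = -37 (I = -974 + 937 = -37)
K = 190 (K = -5*(4 - 3*14) = -5*(4 - 42) = -5*(-38) = 190)
P(F) = 2*F*(-37 + F) (P(F) = (F - 37)*(F + F) = (-37 + F)*(2*F) = 2*F*(-37 + F))
M(t) = 462 + t (M(t) = (190 + t) + 272 = 462 + t)
M(2123) - P(1079) = (462 + 2123) - 2*1079*(-37 + 1079) = 2585 - 2*1079*1042 = 2585 - 1*2248636 = 2585 - 2248636 = -2246051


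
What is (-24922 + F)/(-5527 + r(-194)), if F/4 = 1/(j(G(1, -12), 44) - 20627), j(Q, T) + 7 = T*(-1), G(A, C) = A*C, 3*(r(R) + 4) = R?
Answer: 773005680/173560793 ≈ 4.4538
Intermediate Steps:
r(R) = -4 + R/3
j(Q, T) = -7 - T (j(Q, T) = -7 + T*(-1) = -7 - T)
F = -2/10339 (F = 4/((-7 - 1*44) - 20627) = 4/((-7 - 44) - 20627) = 4/(-51 - 20627) = 4/(-20678) = 4*(-1/20678) = -2/10339 ≈ -0.00019344)
(-24922 + F)/(-5527 + r(-194)) = (-24922 - 2/10339)/(-5527 + (-4 + (⅓)*(-194))) = -257668560/(10339*(-5527 + (-4 - 194/3))) = -257668560/(10339*(-5527 - 206/3)) = -257668560/(10339*(-16787/3)) = -257668560/10339*(-3/16787) = 773005680/173560793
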